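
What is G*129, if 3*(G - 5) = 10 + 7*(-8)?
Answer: -1333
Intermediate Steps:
G = -31/3 (G = 5 + (10 + 7*(-8))/3 = 5 + (10 - 56)/3 = 5 + (⅓)*(-46) = 5 - 46/3 = -31/3 ≈ -10.333)
G*129 = -31/3*129 = -1333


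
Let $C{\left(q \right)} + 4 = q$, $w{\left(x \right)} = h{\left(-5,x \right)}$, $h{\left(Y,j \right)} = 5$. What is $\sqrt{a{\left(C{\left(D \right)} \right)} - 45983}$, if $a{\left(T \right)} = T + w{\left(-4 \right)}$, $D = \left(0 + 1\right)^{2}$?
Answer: $3 i \sqrt{5109} \approx 214.43 i$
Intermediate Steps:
$D = 1$ ($D = 1^{2} = 1$)
$w{\left(x \right)} = 5$
$C{\left(q \right)} = -4 + q$
$a{\left(T \right)} = 5 + T$ ($a{\left(T \right)} = T + 5 = 5 + T$)
$\sqrt{a{\left(C{\left(D \right)} \right)} - 45983} = \sqrt{\left(5 + \left(-4 + 1\right)\right) - 45983} = \sqrt{\left(5 - 3\right) - 45983} = \sqrt{2 - 45983} = \sqrt{-45981} = 3 i \sqrt{5109}$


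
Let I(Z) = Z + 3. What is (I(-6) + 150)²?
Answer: 21609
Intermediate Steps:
I(Z) = 3 + Z
(I(-6) + 150)² = ((3 - 6) + 150)² = (-3 + 150)² = 147² = 21609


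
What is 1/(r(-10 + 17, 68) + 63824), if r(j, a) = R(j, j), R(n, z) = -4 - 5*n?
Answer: 1/63785 ≈ 1.5678e-5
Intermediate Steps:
r(j, a) = -4 - 5*j
1/(r(-10 + 17, 68) + 63824) = 1/((-4 - 5*(-10 + 17)) + 63824) = 1/((-4 - 5*7) + 63824) = 1/((-4 - 35) + 63824) = 1/(-39 + 63824) = 1/63785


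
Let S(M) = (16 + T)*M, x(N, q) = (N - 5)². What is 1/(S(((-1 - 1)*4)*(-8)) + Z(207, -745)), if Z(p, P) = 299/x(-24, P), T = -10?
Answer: 841/323243 ≈ 0.0026018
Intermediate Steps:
x(N, q) = (-5 + N)²
Z(p, P) = 299/841 (Z(p, P) = 299/((-5 - 24)²) = 299/((-29)²) = 299/841)
S(M) = 6*M (S(M) = (16 - 10)*M = 6*M)
1/(S(((-1 - 1)*4)*(-8)) + Z(207, -745)) = 1/(6*(((-1 - 1)*4)*(-8)) + 299/841) = 1/(6*(-2*4*(-8)) + 299/841) = 1/(6*(-8*(-8)) + 299/841) = 1/(6*64 + 299/841) = 1/(384 + 299/841) = 1/(323243/841) = 841/323243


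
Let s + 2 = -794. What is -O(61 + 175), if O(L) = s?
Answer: 796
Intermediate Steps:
s = -796 (s = -2 - 794 = -796)
O(L) = -796
-O(61 + 175) = -1*(-796) = 796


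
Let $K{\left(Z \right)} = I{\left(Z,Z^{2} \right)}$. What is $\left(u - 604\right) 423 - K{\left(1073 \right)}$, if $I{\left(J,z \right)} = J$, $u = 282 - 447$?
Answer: $-326360$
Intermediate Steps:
$u = -165$
$K{\left(Z \right)} = Z$
$\left(u - 604\right) 423 - K{\left(1073 \right)} = \left(-165 - 604\right) 423 - 1073 = \left(-769\right) 423 - 1073 = -325287 - 1073 = -326360$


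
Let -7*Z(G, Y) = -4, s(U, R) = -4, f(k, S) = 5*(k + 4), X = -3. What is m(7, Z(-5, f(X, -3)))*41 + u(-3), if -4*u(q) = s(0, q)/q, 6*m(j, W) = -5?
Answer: -69/2 ≈ -34.500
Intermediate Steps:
f(k, S) = 20 + 5*k (f(k, S) = 5*(4 + k) = 20 + 5*k)
Z(G, Y) = 4/7 (Z(G, Y) = -⅐*(-4) = 4/7)
m(j, W) = -⅚ (m(j, W) = (⅙)*(-5) = -⅚)
u(q) = 1/q (u(q) = -(-1)/q = 1/q)
m(7, Z(-5, f(X, -3)))*41 + u(-3) = -⅚*41 + 1/(-3) = -205/6 - ⅓ = -69/2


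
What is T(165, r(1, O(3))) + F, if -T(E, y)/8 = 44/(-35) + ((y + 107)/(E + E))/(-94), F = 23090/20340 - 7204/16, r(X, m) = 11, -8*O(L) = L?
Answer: -32316995881/73610460 ≈ -439.03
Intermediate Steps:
O(L) = -L/8
F = -1826999/4068 (F = 23090*(1/20340) - 7204*1/16 = 2309/2034 - 1801/4 = -1826999/4068 ≈ -449.11)
T(E, y) = 352/35 + 2*(107 + y)/(47*E) (T(E, y) = -8*(44/(-35) + ((y + 107)/(E + E))/(-94)) = -8*(44*(-1/35) + ((107 + y)/((2*E)))*(-1/94)) = -8*(-44/35 + ((107 + y)*(1/(2*E)))*(-1/94)) = -8*(-44/35 + ((107 + y)/(2*E))*(-1/94)) = -8*(-44/35 - (107 + y)/(188*E)) = 352/35 + 2*(107 + y)/(47*E))
T(165, r(1, O(3))) + F = (2/1645)*(3745 + 35*11 + 8272*165)/165 - 1826999/4068 = (2/1645)*(1/165)*(3745 + 385 + 1364880) - 1826999/4068 = (2/1645)*(1/165)*1369010 - 1826999/4068 = 547604/54285 - 1826999/4068 = -32316995881/73610460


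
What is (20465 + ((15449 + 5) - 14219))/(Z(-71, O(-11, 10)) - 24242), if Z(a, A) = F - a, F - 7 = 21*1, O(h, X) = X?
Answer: -3100/3449 ≈ -0.89881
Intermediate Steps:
F = 28 (F = 7 + 21*1 = 7 + 21 = 28)
Z(a, A) = 28 - a
(20465 + ((15449 + 5) - 14219))/(Z(-71, O(-11, 10)) - 24242) = (20465 + ((15449 + 5) - 14219))/((28 - 1*(-71)) - 24242) = (20465 + (15454 - 14219))/((28 + 71) - 24242) = (20465 + 1235)/(99 - 24242) = 21700/(-24143) = 21700*(-1/24143) = -3100/3449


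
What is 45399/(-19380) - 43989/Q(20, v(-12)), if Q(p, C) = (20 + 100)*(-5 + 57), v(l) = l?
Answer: -6309981/671840 ≈ -9.3921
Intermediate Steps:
Q(p, C) = 6240 (Q(p, C) = 120*52 = 6240)
45399/(-19380) - 43989/Q(20, v(-12)) = 45399/(-19380) - 43989/6240 = 45399*(-1/19380) - 43989*1/6240 = -15133/6460 - 14663/2080 = -6309981/671840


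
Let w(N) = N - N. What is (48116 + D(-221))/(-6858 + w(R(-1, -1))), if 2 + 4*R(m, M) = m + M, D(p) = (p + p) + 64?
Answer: -23869/3429 ≈ -6.9609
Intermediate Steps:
D(p) = 64 + 2*p (D(p) = 2*p + 64 = 64 + 2*p)
R(m, M) = -½ + M/4 + m/4 (R(m, M) = -½ + (m + M)/4 = -½ + (M + m)/4 = -½ + (M/4 + m/4) = -½ + M/4 + m/4)
w(N) = 0
(48116 + D(-221))/(-6858 + w(R(-1, -1))) = (48116 + (64 + 2*(-221)))/(-6858 + 0) = (48116 + (64 - 442))/(-6858) = (48116 - 378)*(-1/6858) = 47738*(-1/6858) = -23869/3429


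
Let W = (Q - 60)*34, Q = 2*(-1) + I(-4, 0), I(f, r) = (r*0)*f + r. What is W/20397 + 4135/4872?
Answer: 24690473/33124728 ≈ 0.74538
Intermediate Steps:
I(f, r) = r (I(f, r) = 0*f + r = 0 + r = r)
Q = -2 (Q = 2*(-1) + 0 = -2 + 0 = -2)
W = -2108 (W = (-2 - 60)*34 = -62*34 = -2108)
W/20397 + 4135/4872 = -2108/20397 + 4135/4872 = 24690473/33124728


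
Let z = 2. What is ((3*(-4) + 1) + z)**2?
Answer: 81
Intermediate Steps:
((3*(-4) + 1) + z)**2 = ((3*(-4) + 1) + 2)**2 = ((-12 + 1) + 2)**2 = (-11 + 2)**2 = (-9)**2 = 81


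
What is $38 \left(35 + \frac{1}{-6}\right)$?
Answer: $\frac{3971}{3} \approx 1323.7$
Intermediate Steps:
$38 \left(35 + \frac{1}{-6}\right) = 38 \left(35 - \frac{1}{6}\right) = 38 \cdot \frac{209}{6} = \frac{3971}{3}$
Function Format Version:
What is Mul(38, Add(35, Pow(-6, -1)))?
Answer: Rational(3971, 3) ≈ 1323.7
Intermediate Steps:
Mul(38, Add(35, Pow(-6, -1))) = Mul(38, Add(35, Rational(-1, 6))) = Mul(38, Rational(209, 6)) = Rational(3971, 3)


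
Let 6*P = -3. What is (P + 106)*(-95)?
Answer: -20045/2 ≈ -10023.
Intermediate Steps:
P = -1/2 (P = (1/6)*(-3) = -1/2 ≈ -0.50000)
(P + 106)*(-95) = (-1/2 + 106)*(-95) = (211/2)*(-95) = -20045/2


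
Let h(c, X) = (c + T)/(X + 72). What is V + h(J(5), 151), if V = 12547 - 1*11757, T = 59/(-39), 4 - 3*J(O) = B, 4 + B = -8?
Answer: 6870779/8697 ≈ 790.02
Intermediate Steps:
B = -12 (B = -4 - 8 = -12)
J(O) = 16/3 (J(O) = 4/3 - ⅓*(-12) = 4/3 + 4 = 16/3)
T = -59/39 (T = 59*(-1/39) = -59/39 ≈ -1.5128)
h(c, X) = (-59/39 + c)/(72 + X) (h(c, X) = (c - 59/39)/(X + 72) = (-59/39 + c)/(72 + X))
V = 790 (V = 12547 - 11757 = 790)
V + h(J(5), 151) = 790 + (-59/39 + 16/3)/(72 + 151) = 790 + (149/39)/223 = 790 + (1/223)*(149/39) = 790 + 149/8697 = 6870779/8697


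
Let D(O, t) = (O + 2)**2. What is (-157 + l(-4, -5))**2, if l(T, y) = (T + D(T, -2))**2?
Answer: 24649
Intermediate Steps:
D(O, t) = (2 + O)**2
l(T, y) = (T + (2 + T)**2)**2
(-157 + l(-4, -5))**2 = (-157 + (-4 + (2 - 4)**2)**2)**2 = (-157 + (-4 + (-2)**2)**2)**2 = (-157 + (-4 + 4)**2)**2 = (-157 + 0**2)**2 = (-157 + 0)**2 = (-157)**2 = 24649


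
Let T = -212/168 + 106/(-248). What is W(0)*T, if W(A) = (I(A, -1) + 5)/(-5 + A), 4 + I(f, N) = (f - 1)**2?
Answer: 4399/6510 ≈ 0.67573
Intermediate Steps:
I(f, N) = -4 + (-1 + f)**2 (I(f, N) = -4 + (f - 1)**2 = -4 + (-1 + f)**2)
T = -4399/2604 (T = -212*1/168 + 106*(-1/248) = -53/42 - 53/124 = -4399/2604 ≈ -1.6893)
W(A) = (1 + (-1 + A)**2)/(-5 + A) (W(A) = ((-4 + (-1 + A)**2) + 5)/(-5 + A) = (1 + (-1 + A)**2)/(-5 + A))
W(0)*T = ((1 + (-1 + 0)**2)/(-5 + 0))*(-4399/2604) = ((1 + (-1)**2)/(-5))*(-4399/2604) = -(1 + 1)/5*(-4399/2604) = -1/5*2*(-4399/2604) = -2/5*(-4399/2604) = 4399/6510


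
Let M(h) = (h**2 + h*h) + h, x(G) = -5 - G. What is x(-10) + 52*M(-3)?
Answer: 785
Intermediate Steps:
M(h) = h + 2*h**2 (M(h) = (h**2 + h**2) + h = 2*h**2 + h = h + 2*h**2)
x(-10) + 52*M(-3) = (-5 - 1*(-10)) + 52*(-3*(1 + 2*(-3))) = (-5 + 10) + 52*(-3*(1 - 6)) = 5 + 52*(-3*(-5)) = 5 + 52*15 = 5 + 780 = 785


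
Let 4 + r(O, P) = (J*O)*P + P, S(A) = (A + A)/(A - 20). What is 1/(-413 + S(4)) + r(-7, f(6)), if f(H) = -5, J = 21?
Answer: 600400/827 ≈ 726.00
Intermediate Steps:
S(A) = 2*A/(-20 + A) (S(A) = (2*A)/(-20 + A) = 2*A/(-20 + A))
r(O, P) = -4 + P + 21*O*P (r(O, P) = -4 + ((21*O)*P + P) = -4 + (21*O*P + P) = -4 + (P + 21*O*P) = -4 + P + 21*O*P)
1/(-413 + S(4)) + r(-7, f(6)) = 1/(-413 + 2*4/(-20 + 4)) + (-4 - 5 + 21*(-7)*(-5)) = 1/(-413 + 2*4/(-16)) + (-4 - 5 + 735) = 1/(-413 + 2*4*(-1/16)) + 726 = 1/(-413 - ½) + 726 = 1/(-827/2) + 726 = -2/827 + 726 = 600400/827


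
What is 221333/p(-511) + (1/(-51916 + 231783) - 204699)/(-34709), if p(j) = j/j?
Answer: 1381819557191131/6243003703 ≈ 2.2134e+5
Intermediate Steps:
p(j) = 1
221333/p(-511) + (1/(-51916 + 231783) - 204699)/(-34709) = 221333/1 + (1/(-51916 + 231783) - 204699)/(-34709) = 221333*1 + (1/179867 - 204699)*(-1/34709) = 221333 + (1/179867 - 204699)*(-1/34709) = 221333 - 36818595032/179867*(-1/34709) = 221333 + 36818595032/6243003703 = 1381819557191131/6243003703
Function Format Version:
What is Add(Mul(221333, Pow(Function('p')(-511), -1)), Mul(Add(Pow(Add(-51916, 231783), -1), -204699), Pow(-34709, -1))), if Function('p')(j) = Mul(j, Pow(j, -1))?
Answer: Rational(1381819557191131, 6243003703) ≈ 2.2134e+5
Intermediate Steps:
Function('p')(j) = 1
Add(Mul(221333, Pow(Function('p')(-511), -1)), Mul(Add(Pow(Add(-51916, 231783), -1), -204699), Pow(-34709, -1))) = Add(Mul(221333, Pow(1, -1)), Mul(Add(Pow(Add(-51916, 231783), -1), -204699), Pow(-34709, -1))) = Add(Mul(221333, 1), Mul(Add(Pow(179867, -1), -204699), Rational(-1, 34709))) = Add(221333, Mul(Add(Rational(1, 179867), -204699), Rational(-1, 34709))) = Add(221333, Mul(Rational(-36818595032, 179867), Rational(-1, 34709))) = Add(221333, Rational(36818595032, 6243003703)) = Rational(1381819557191131, 6243003703)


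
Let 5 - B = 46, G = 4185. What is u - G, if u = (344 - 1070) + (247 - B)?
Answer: -4623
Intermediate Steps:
B = -41 (B = 5 - 1*46 = 5 - 46 = -41)
u = -438 (u = (344 - 1070) + (247 - 1*(-41)) = -726 + (247 + 41) = -726 + 288 = -438)
u - G = -438 - 1*4185 = -438 - 4185 = -4623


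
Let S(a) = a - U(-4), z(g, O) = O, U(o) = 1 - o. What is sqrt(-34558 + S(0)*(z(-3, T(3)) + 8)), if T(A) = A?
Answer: I*sqrt(34613) ≈ 186.05*I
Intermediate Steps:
S(a) = -5 + a (S(a) = a - (1 - 1*(-4)) = a - (1 + 4) = a - 1*5 = a - 5 = -5 + a)
sqrt(-34558 + S(0)*(z(-3, T(3)) + 8)) = sqrt(-34558 + (-5 + 0)*(3 + 8)) = sqrt(-34558 - 5*11) = sqrt(-34558 - 55) = sqrt(-34613) = I*sqrt(34613)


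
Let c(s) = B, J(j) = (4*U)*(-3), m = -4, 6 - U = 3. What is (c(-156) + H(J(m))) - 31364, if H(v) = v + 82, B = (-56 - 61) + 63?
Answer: -31372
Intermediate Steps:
U = 3 (U = 6 - 1*3 = 6 - 3 = 3)
J(j) = -36 (J(j) = (4*3)*(-3) = 12*(-3) = -36)
B = -54 (B = -117 + 63 = -54)
c(s) = -54
H(v) = 82 + v
(c(-156) + H(J(m))) - 31364 = (-54 + (82 - 36)) - 31364 = (-54 + 46) - 31364 = -8 - 31364 = -31372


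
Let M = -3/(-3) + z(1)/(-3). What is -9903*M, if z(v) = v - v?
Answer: -9903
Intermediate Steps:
z(v) = 0
M = 1 (M = -3/(-3) + 0/(-3) = -3*(-⅓) + 0*(-⅓) = 1 + 0 = 1)
-9903*M = -9903*1 = -9903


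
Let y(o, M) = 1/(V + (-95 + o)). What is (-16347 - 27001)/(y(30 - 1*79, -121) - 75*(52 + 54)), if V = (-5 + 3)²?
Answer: 6068720/1113001 ≈ 5.4526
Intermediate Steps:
V = 4 (V = (-2)² = 4)
y(o, M) = 1/(-91 + o) (y(o, M) = 1/(4 + (-95 + o)) = 1/(-91 + o))
(-16347 - 27001)/(y(30 - 1*79, -121) - 75*(52 + 54)) = (-16347 - 27001)/(1/(-91 + (30 - 1*79)) - 75*(52 + 54)) = -43348/(1/(-91 + (30 - 79)) - 75*106) = -43348/(1/(-91 - 49) - 7950) = -43348/(1/(-140) - 7950) = -43348/(-1/140 - 7950) = -43348/(-1113001/140) = -43348*(-140/1113001) = 6068720/1113001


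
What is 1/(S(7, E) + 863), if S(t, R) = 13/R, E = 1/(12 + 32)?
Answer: 1/1435 ≈ 0.00069686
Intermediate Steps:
E = 1/44 ≈ 0.022727
1/(S(7, E) + 863) = 1/(13/(1/44) + 863) = 1/(13*44 + 863) = 1/(572 + 863) = 1/1435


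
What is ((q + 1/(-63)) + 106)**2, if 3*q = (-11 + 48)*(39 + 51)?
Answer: 5868632449/3969 ≈ 1.4786e+6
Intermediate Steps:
q = 1110 (q = ((-11 + 48)*(39 + 51))/3 = (37*90)/3 = (1/3)*3330 = 1110)
((q + 1/(-63)) + 106)**2 = ((1110 + 1/(-63)) + 106)**2 = ((1110 - 1/63) + 106)**2 = (69929/63 + 106)**2 = (76607/63)**2 = 5868632449/3969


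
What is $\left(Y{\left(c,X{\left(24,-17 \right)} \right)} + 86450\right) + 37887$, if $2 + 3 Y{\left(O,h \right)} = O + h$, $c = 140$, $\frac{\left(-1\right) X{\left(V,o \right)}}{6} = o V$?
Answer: $125199$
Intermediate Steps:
$X{\left(V,o \right)} = - 6 V o$ ($X{\left(V,o \right)} = - 6 o V = - 6 V o$)
$Y{\left(O,h \right)} = - \frac{2}{3} + \frac{O}{3} + \frac{h}{3}$ ($Y{\left(O,h \right)} = - \frac{2}{3} + \frac{O + h}{3} = - \frac{2}{3} + \left(\frac{O}{3} + \frac{h}{3}\right) = - \frac{2}{3} + \frac{O}{3} + \frac{h}{3}$)
$\left(Y{\left(c,X{\left(24,-17 \right)} \right)} + 86450\right) + 37887 = \left(\left(- \frac{2}{3} + \frac{1}{3} \cdot 140 + \frac{\left(-6\right) 24 \left(-17\right)}{3}\right) + 86450\right) + 37887 = \left(\left(- \frac{2}{3} + \frac{140}{3} + \frac{1}{3} \cdot 2448\right) + 86450\right) + 37887 = \left(\left(- \frac{2}{3} + \frac{140}{3} + 816\right) + 86450\right) + 37887 = \left(862 + 86450\right) + 37887 = 87312 + 37887 = 125199$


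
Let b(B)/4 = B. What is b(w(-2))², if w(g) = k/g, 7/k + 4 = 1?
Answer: 196/9 ≈ 21.778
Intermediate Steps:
k = -7/3 (k = 7/(-4 + 1) = 7/(-3) = 7*(-⅓) = -7/3 ≈ -2.3333)
w(g) = -7/(3*g)
b(B) = 4*B
b(w(-2))² = (4*(-7/3/(-2)))² = (4*(-7/3*(-½)))² = (4*(7/6))² = (14/3)² = 196/9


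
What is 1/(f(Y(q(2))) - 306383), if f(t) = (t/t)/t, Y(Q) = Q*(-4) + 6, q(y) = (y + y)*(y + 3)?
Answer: -74/22672343 ≈ -3.2639e-6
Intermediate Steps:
q(y) = 2*y*(3 + y) (q(y) = (2*y)*(3 + y) = 2*y*(3 + y))
Y(Q) = 6 - 4*Q (Y(Q) = -4*Q + 6 = 6 - 4*Q)
f(t) = 1/t
1/(f(Y(q(2))) - 306383) = 1/(1/(6 - 8*2*(3 + 2)) - 306383) = 1/(1/(6 - 8*2*5) - 306383) = 1/(1/(6 - 4*20) - 306383) = 1/(1/(6 - 80) - 306383) = 1/(1/(-74) - 306383) = 1/(-1/74 - 306383) = 1/(-22672343/74) = -74/22672343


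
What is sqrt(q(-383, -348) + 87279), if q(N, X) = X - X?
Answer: sqrt(87279) ≈ 295.43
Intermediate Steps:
q(N, X) = 0
sqrt(q(-383, -348) + 87279) = sqrt(0 + 87279) = sqrt(87279)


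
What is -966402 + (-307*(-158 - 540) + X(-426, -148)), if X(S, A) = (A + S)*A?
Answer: -667164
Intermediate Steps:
X(S, A) = A*(A + S)
-966402 + (-307*(-158 - 540) + X(-426, -148)) = -966402 + (-307*(-158 - 540) - 148*(-148 - 426)) = -966402 + (-307*(-698) - 148*(-574)) = -966402 + (214286 + 84952) = -966402 + 299238 = -667164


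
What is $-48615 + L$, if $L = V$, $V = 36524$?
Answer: $-12091$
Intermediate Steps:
$L = 36524$
$-48615 + L = -48615 + 36524 = -12091$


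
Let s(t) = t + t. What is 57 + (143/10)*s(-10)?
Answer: -229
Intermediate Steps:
s(t) = 2*t
57 + (143/10)*s(-10) = 57 + (143/10)*(2*(-10)) = 57 + (143*(⅒))*(-20) = 57 + (143/10)*(-20) = 57 - 286 = -229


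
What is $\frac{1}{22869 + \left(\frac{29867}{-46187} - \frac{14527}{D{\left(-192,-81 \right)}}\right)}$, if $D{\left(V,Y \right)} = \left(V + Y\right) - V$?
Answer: $\frac{3741147}{86224830065} \approx 4.3388 \cdot 10^{-5}$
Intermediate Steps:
$D{\left(V,Y \right)} = Y$
$\frac{1}{22869 + \left(\frac{29867}{-46187} - \frac{14527}{D{\left(-192,-81 \right)}}\right)} = \frac{1}{22869 + \left(\frac{29867}{-46187} - \frac{14527}{-81}\right)} = \frac{1}{22869 + \left(29867 \left(- \frac{1}{46187}\right) - - \frac{14527}{81}\right)} = \frac{1}{22869 + \left(- \frac{29867}{46187} + \frac{14527}{81}\right)} = \frac{1}{22869 + \frac{668539322}{3741147}} = \frac{1}{\frac{86224830065}{3741147}} = \frac{3741147}{86224830065}$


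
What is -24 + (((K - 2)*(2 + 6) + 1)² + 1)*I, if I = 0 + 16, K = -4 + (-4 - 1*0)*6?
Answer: 913928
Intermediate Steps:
K = -28 (K = -4 + (-4 + 0)*6 = -4 - 4*6 = -4 - 24 = -28)
I = 16
-24 + (((K - 2)*(2 + 6) + 1)² + 1)*I = -24 + (((-28 - 2)*(2 + 6) + 1)² + 1)*16 = -24 + ((-30*8 + 1)² + 1)*16 = -24 + ((-240 + 1)² + 1)*16 = -24 + ((-239)² + 1)*16 = -24 + (57121 + 1)*16 = -24 + 57122*16 = -24 + 913952 = 913928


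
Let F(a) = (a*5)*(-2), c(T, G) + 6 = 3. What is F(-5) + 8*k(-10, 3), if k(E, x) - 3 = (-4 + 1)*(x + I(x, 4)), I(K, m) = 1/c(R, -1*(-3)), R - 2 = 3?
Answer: 10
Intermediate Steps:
R = 5 (R = 2 + 3 = 5)
c(T, G) = -3 (c(T, G) = -6 + 3 = -3)
I(K, m) = -⅓ (I(K, m) = 1/(-3) = -⅓)
k(E, x) = 4 - 3*x (k(E, x) = 3 + (-4 + 1)*(x - ⅓) = 3 - 3*(-⅓ + x) = 3 + (1 - 3*x) = 4 - 3*x)
F(a) = -10*a (F(a) = (5*a)*(-2) = -10*a)
F(-5) + 8*k(-10, 3) = -10*(-5) + 8*(4 - 3*3) = 50 + 8*(4 - 9) = 50 + 8*(-5) = 50 - 40 = 10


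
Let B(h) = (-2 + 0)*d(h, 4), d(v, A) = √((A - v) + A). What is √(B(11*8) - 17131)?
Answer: √(-17131 - 8*I*√5) ≈ 0.0683 - 130.89*I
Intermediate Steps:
d(v, A) = √(-v + 2*A)
B(h) = -2*√(8 - h) (B(h) = (-2 + 0)*√(-h + 2*4) = -2*√(-h + 8) = -2*√(8 - h))
√(B(11*8) - 17131) = √(-2*√(8 - 11*8) - 17131) = √(-2*√(8 - 1*88) - 17131) = √(-2*√(8 - 88) - 17131) = √(-8*I*√5 - 17131) = √(-17131 - 8*I*√5)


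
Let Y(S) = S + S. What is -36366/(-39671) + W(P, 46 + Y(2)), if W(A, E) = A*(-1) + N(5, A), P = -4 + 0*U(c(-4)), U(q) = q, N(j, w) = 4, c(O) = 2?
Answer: 353734/39671 ≈ 8.9167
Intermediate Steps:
Y(S) = 2*S
P = -4 (P = -4 + 0*2 = -4 + 0 = -4)
W(A, E) = 4 - A (W(A, E) = A*(-1) + 4 = -A + 4 = 4 - A)
-36366/(-39671) + W(P, 46 + Y(2)) = -36366/(-39671) + (4 - 1*(-4)) = -36366*(-1/39671) + (4 + 4) = 36366/39671 + 8 = 353734/39671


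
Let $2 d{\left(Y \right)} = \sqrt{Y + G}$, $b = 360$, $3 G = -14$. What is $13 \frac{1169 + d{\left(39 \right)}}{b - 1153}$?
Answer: $- \frac{1169}{61} - \frac{\sqrt{309}}{366} \approx -19.212$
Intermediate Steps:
$G = - \frac{14}{3}$ ($G = \frac{1}{3} \left(-14\right) = - \frac{14}{3} \approx -4.6667$)
$d{\left(Y \right)} = \frac{\sqrt{- \frac{14}{3} + Y}}{2}$ ($d{\left(Y \right)} = \frac{\sqrt{Y - \frac{14}{3}}}{2} = \frac{\sqrt{- \frac{14}{3} + Y}}{2}$)
$13 \frac{1169 + d{\left(39 \right)}}{b - 1153} = 13 \frac{1169 + \frac{\sqrt{-42 + 9 \cdot 39}}{6}}{360 - 1153} = 13 \frac{1169 + \frac{\sqrt{-42 + 351}}{6}}{-793} = 13 \left(1169 + \frac{\sqrt{309}}{6}\right) \left(- \frac{1}{793}\right) = 13 \left(- \frac{1169}{793} - \frac{\sqrt{309}}{4758}\right) = - \frac{1169}{61} - \frac{\sqrt{309}}{366}$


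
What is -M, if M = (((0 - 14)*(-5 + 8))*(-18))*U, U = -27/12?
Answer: 1701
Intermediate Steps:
U = -9/4 (U = -27*1/12 = -9/4 ≈ -2.2500)
M = -1701 (M = (((0 - 14)*(-5 + 8))*(-18))*(-9/4) = (-14*3*(-18))*(-9/4) = -42*(-18)*(-9/4) = 756*(-9/4) = -1701)
-M = -1*(-1701) = 1701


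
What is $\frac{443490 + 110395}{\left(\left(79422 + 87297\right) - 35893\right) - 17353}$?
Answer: $\frac{553885}{113473} \approx 4.8812$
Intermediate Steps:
$\frac{443490 + 110395}{\left(\left(79422 + 87297\right) - 35893\right) - 17353} = \frac{553885}{\left(166719 - 35893\right) - 17353} = \frac{553885}{130826 - 17353} = \frac{553885}{113473}$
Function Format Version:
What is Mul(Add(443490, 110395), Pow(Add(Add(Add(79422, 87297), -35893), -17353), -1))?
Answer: Rational(553885, 113473) ≈ 4.8812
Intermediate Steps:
Mul(Add(443490, 110395), Pow(Add(Add(Add(79422, 87297), -35893), -17353), -1)) = Mul(553885, Pow(Add(Add(166719, -35893), -17353), -1)) = Mul(553885, Pow(Add(130826, -17353), -1)) = Mul(553885, Pow(113473, -1)) = Mul(553885, Rational(1, 113473)) = Rational(553885, 113473)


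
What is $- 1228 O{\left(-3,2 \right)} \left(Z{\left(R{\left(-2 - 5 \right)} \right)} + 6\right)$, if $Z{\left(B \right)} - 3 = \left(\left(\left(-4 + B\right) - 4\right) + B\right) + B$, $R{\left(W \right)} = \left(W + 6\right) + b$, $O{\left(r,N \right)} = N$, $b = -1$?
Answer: $12280$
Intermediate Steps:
$R{\left(W \right)} = 5 + W$ ($R{\left(W \right)} = \left(W + 6\right) - 1 = \left(6 + W\right) - 1 = 5 + W$)
$Z{\left(B \right)} = -5 + 3 B$ ($Z{\left(B \right)} = 3 + \left(\left(\left(\left(-4 + B\right) - 4\right) + B\right) + B\right) = 3 + \left(\left(\left(-8 + B\right) + B\right) + B\right) = 3 + \left(\left(-8 + 2 B\right) + B\right) = 3 + \left(-8 + 3 B\right) = -5 + 3 B$)
$- 1228 O{\left(-3,2 \right)} \left(Z{\left(R{\left(-2 - 5 \right)} \right)} + 6\right) = - 1228 \cdot 2 \left(\left(-5 + 3 \left(5 - 7\right)\right) + 6\right) = - 1228 \cdot 2 \left(\left(-5 + 3 \left(-2\right)\right) + 6\right) = - 1228 \cdot 2 \left(\left(-5 - 6\right) + 6\right) = - 1228 \cdot 2 \left(-11 + 6\right) = - 1228 \cdot 2 \left(-5\right) = \left(-1228\right) \left(-10\right) = 12280$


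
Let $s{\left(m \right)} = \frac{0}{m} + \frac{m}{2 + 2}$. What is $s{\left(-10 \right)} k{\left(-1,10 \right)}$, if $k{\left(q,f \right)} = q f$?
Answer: $25$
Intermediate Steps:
$k{\left(q,f \right)} = f q$
$s{\left(m \right)} = \frac{m}{4}$ ($s{\left(m \right)} = 0 + \frac{m}{4} = \frac{m}{4}$)
$s{\left(-10 \right)} k{\left(-1,10 \right)} = \frac{1}{4} \left(-10\right) 10 \left(-1\right) = \left(- \frac{5}{2}\right) \left(-10\right) = 25$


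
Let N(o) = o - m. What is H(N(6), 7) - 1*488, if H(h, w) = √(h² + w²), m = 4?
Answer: -488 + √53 ≈ -480.72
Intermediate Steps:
N(o) = -4 + o (N(o) = o - 1*4 = o - 4 = -4 + o)
H(N(6), 7) - 1*488 = √((-4 + 6)² + 7²) - 1*488 = √(2² + 49) - 488 = √(4 + 49) - 488 = √53 - 488 = -488 + √53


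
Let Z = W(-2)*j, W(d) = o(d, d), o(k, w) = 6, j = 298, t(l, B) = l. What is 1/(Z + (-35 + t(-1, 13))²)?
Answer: 1/3084 ≈ 0.00032425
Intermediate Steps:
W(d) = 6
Z = 1788 (Z = 6*298 = 1788)
1/(Z + (-35 + t(-1, 13))²) = 1/(1788 + (-35 - 1)²) = 1/(1788 + (-36)²) = 1/(1788 + 1296) = 1/3084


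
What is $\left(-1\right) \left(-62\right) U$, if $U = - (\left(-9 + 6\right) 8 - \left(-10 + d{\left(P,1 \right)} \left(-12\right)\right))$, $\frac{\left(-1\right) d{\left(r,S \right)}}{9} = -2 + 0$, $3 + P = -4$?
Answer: $-12524$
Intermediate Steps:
$P = -7$ ($P = -3 - 4 = -7$)
$d{\left(r,S \right)} = 18$ ($d{\left(r,S \right)} = - 9 \left(-2 + 0\right) = \left(-9\right) \left(-2\right) = 18$)
$U = -202$ ($U = - (\left(-9 + 6\right) 8 - \left(-10 + 18 \left(-12\right)\right)) = - (\left(-3\right) 8 - \left(-10 - 216\right)) = - (-24 - -226) = - (-24 + 226) = \left(-1\right) 202 = -202$)
$\left(-1\right) \left(-62\right) U = \left(-1\right) \left(-62\right) \left(-202\right) = 62 \left(-202\right) = -12524$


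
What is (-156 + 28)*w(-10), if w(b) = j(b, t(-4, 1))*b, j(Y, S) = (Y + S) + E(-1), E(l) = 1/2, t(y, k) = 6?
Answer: -4480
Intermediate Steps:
E(l) = 1/2
j(Y, S) = 1/2 + S + Y (j(Y, S) = (Y + S) + 1/2 = (S + Y) + 1/2 = 1/2 + S + Y)
w(b) = b*(13/2 + b) (w(b) = (1/2 + 6 + b)*b = (13/2 + b)*b = b*(13/2 + b))
(-156 + 28)*w(-10) = (-156 + 28)*((1/2)*(-10)*(13 + 2*(-10))) = -64*(-10)*(13 - 20) = -64*(-10)*(-7) = -128*35 = -4480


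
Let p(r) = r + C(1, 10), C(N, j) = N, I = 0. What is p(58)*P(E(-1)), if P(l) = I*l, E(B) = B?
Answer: 0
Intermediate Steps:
p(r) = 1 + r (p(r) = r + 1 = 1 + r)
P(l) = 0 (P(l) = 0*l = 0)
p(58)*P(E(-1)) = (1 + 58)*0 = 59*0 = 0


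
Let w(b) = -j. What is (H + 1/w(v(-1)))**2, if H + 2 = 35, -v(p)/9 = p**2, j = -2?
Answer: 4489/4 ≈ 1122.3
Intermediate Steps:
v(p) = -9*p**2
w(b) = 2 (w(b) = -1*(-2) = 2)
H = 33 (H = -2 + 35 = 33)
(H + 1/w(v(-1)))**2 = (33 + 1/2)**2 = (67/2)**2 = 4489/4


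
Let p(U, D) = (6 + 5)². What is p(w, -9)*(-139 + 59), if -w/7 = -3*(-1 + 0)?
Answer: -9680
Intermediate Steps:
w = -21 (w = -(-21)*(-1 + 0) = -(-21)*(-1) = -7*3 = -21)
p(U, D) = 121 (p(U, D) = 11² = 121)
p(w, -9)*(-139 + 59) = 121*(-139 + 59) = 121*(-80) = -9680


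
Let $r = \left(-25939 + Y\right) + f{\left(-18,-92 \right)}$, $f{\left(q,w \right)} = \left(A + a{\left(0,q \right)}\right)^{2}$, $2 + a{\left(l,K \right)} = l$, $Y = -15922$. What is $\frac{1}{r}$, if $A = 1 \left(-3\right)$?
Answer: $- \frac{1}{41836} \approx -2.3903 \cdot 10^{-5}$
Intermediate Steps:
$a{\left(l,K \right)} = -2 + l$
$A = -3$
$f{\left(q,w \right)} = 25$ ($f{\left(q,w \right)} = \left(-3 + \left(-2 + 0\right)\right)^{2} = \left(-3 - 2\right)^{2} = \left(-5\right)^{2} = 25$)
$r = -41836$ ($r = \left(-25939 - 15922\right) + 25 = -41861 + 25 = -41836$)
$\frac{1}{r} = \frac{1}{-41836} = - \frac{1}{41836}$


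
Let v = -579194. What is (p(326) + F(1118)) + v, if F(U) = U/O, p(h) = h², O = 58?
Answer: -13714063/29 ≈ -4.7290e+5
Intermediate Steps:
F(U) = U/58
(p(326) + F(1118)) + v = (326² + (1/58)*1118) - 579194 = (106276 + 559/29) - 579194 = 3082563/29 - 579194 = -13714063/29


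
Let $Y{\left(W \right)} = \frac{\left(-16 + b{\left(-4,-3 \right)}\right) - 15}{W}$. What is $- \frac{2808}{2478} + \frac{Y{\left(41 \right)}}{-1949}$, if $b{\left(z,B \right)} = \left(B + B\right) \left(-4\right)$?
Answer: $- \frac{37394521}{33002417} \approx -1.1331$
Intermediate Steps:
$b{\left(z,B \right)} = - 8 B$ ($b{\left(z,B \right)} = 2 B \left(-4\right) = - 8 B$)
$Y{\left(W \right)} = - \frac{7}{W}$ ($Y{\left(W \right)} = \frac{\left(-16 - -24\right) - 15}{W} = \frac{\left(-16 + 24\right) - 15}{W} = \frac{8 - 15}{W} = - \frac{7}{W}$)
$- \frac{2808}{2478} + \frac{Y{\left(41 \right)}}{-1949} = - \frac{2808}{2478} + \frac{\left(-7\right) \frac{1}{41}}{-1949} = \left(-2808\right) \frac{1}{2478} + \left(-7\right) \frac{1}{41} \left(- \frac{1}{1949}\right) = - \frac{468}{413} - - \frac{7}{79909} = - \frac{468}{413} + \frac{7}{79909} = - \frac{37394521}{33002417}$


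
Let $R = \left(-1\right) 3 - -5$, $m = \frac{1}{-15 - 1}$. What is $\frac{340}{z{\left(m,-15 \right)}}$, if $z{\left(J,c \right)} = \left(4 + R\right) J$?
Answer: $- \frac{2720}{3} \approx -906.67$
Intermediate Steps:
$m = - \frac{1}{16}$ ($m = \frac{1}{-16} = - \frac{1}{16} \approx -0.0625$)
$R = 2$ ($R = -3 + 5 = 2$)
$z{\left(J,c \right)} = 6 J$ ($z{\left(J,c \right)} = \left(4 + 2\right) J = 6 J$)
$\frac{340}{z{\left(m,-15 \right)}} = \frac{340}{6 \left(- \frac{1}{16}\right)} = \frac{340}{- \frac{3}{8}} = 340 \left(- \frac{8}{3}\right) = - \frac{2720}{3}$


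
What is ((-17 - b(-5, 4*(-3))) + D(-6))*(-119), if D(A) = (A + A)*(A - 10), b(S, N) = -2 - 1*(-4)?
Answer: -20587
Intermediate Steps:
b(S, N) = 2 (b(S, N) = -2 + 4 = 2)
D(A) = 2*A*(-10 + A) (D(A) = (2*A)*(-10 + A) = 2*A*(-10 + A))
((-17 - b(-5, 4*(-3))) + D(-6))*(-119) = ((-17 - 1*2) + 2*(-6)*(-10 - 6))*(-119) = ((-17 - 2) + 2*(-6)*(-16))*(-119) = (-19 + 192)*(-119) = 173*(-119) = -20587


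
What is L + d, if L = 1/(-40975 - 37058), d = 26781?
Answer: 2089801772/78033 ≈ 26781.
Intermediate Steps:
L = -1/78033 (L = 1/(-78033) = -1/78033 ≈ -1.2815e-5)
L + d = -1/78033 + 26781 = 2089801772/78033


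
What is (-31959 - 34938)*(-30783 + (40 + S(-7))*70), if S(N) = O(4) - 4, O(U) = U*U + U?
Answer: 1797054111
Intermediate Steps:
O(U) = U + U² (O(U) = U² + U = U + U²)
S(N) = 16 (S(N) = 4*(1 + 4) - 4 = 4*5 - 4 = 20 - 4 = 16)
(-31959 - 34938)*(-30783 + (40 + S(-7))*70) = (-31959 - 34938)*(-30783 + (40 + 16)*70) = -66897*(-30783 + 56*70) = -66897*(-30783 + 3920) = -66897*(-26863) = 1797054111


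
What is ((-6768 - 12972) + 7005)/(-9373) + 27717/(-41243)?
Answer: 265438164/386570639 ≈ 0.68665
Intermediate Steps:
((-6768 - 12972) + 7005)/(-9373) + 27717/(-41243) = (-19740 + 7005)*(-1/9373) + 27717*(-1/41243) = -12735*(-1/9373) - 27717/41243 = 12735/9373 - 27717/41243 = 265438164/386570639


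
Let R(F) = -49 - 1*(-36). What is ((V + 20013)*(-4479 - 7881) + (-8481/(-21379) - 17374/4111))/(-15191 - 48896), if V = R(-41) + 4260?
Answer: 26353854076871755/5632546765003 ≈ 4678.9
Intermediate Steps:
R(F) = -13 (R(F) = -49 + 36 = -13)
V = 4247 (V = -13 + 4260 = 4247)
((V + 20013)*(-4479 - 7881) + (-8481/(-21379) - 17374/4111))/(-15191 - 48896) = ((4247 + 20013)*(-4479 - 7881) + (-8481/(-21379) - 17374/4111))/(-15191 - 48896) = (24260*(-12360) + (-8481*(-1/21379) - 17374*1/4111))/(-64087) = (-299853600 + (8481/21379 - 17374/4111))*(-1/64087) = (-299853600 - 336573355/87889069)*(-1/64087) = -26353854076871755/87889069*(-1/64087) = 26353854076871755/5632546765003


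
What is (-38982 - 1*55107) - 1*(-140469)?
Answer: 46380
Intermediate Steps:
(-38982 - 1*55107) - 1*(-140469) = (-38982 - 55107) + 140469 = -94089 + 140469 = 46380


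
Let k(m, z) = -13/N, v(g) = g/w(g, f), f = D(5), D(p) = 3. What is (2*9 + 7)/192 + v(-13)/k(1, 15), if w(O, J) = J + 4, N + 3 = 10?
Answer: 217/192 ≈ 1.1302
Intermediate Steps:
N = 7 (N = -3 + 10 = 7)
f = 3
w(O, J) = 4 + J
v(g) = g/7 (v(g) = g/(4 + 3) = g/7)
k(m, z) = -13/7
(2*9 + 7)/192 + v(-13)/k(1, 15) = (2*9 + 7)/192 + ((⅐)*(-13))/(-13/7) = (18 + 7)*(1/192) - 13/7*(-7/13) = 25*(1/192) + 1 = 25/192 + 1 = 217/192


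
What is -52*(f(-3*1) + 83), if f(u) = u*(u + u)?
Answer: -5252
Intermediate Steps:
f(u) = 2*u**2 (f(u) = u*(2*u) = 2*u**2)
-52*(f(-3*1) + 83) = -52*(2*(-3*1)**2 + 83) = -52*(2*(-3)**2 + 83) = -52*(2*9 + 83) = -52*(18 + 83) = -52*101 = -5252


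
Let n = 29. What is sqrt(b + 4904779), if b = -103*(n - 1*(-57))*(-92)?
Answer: sqrt(5719715) ≈ 2391.6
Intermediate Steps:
b = 814936 (b = -103*(29 - 1*(-57))*(-92) = -103*(29 + 57)*(-92) = -103*86*(-92) = -8858*(-92) = 814936)
sqrt(b + 4904779) = sqrt(814936 + 4904779) = sqrt(5719715)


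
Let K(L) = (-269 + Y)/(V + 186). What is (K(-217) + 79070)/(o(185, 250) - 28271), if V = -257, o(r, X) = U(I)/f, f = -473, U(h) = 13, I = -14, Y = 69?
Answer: -1327751205/474712958 ≈ -2.7970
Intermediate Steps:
o(r, X) = -13/473 (o(r, X) = 13/(-473) = 13*(-1/473) = -13/473)
K(L) = 200/71 (K(L) = (-269 + 69)/(-257 + 186) = -200/(-71) = -200*(-1/71) = 200/71)
(K(-217) + 79070)/(o(185, 250) - 28271) = (200/71 + 79070)/(-13/473 - 28271) = 5614170/(71*(-13372196/473)) = (5614170/71)*(-473/13372196) = -1327751205/474712958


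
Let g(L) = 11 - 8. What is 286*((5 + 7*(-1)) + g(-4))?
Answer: 286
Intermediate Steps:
g(L) = 3
286*((5 + 7*(-1)) + g(-4)) = 286*((5 + 7*(-1)) + 3) = 286*((5 - 7) + 3) = 286*(-2 + 3) = 286*1 = 286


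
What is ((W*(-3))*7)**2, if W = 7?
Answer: 21609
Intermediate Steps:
((W*(-3))*7)**2 = ((7*(-3))*7)**2 = (-21*7)**2 = (-147)**2 = 21609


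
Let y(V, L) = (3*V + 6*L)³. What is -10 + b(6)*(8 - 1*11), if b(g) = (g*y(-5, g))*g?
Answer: -1000198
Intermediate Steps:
b(g) = 27*g²*(-5 + 2*g)³ (b(g) = (g*(27*(-5 + 2*g)³))*g = (27*g*(-5 + 2*g)³)*g = 27*g²*(-5 + 2*g)³)
-10 + b(6)*(8 - 1*11) = -10 + (27*6²*(-5 + 2*6)³)*(8 - 1*11) = -10 + (27*36*(-5 + 12)³)*(8 - 11) = -10 + (27*36*7³)*(-3) = -10 + (27*36*343)*(-3) = -10 + 333396*(-3) = -10 - 1000188 = -1000198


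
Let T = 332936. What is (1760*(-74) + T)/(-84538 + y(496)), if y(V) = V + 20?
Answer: -101348/42011 ≈ -2.4124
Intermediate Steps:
y(V) = 20 + V
(1760*(-74) + T)/(-84538 + y(496)) = (1760*(-74) + 332936)/(-84538 + (20 + 496)) = (-130240 + 332936)/(-84538 + 516) = 202696/(-84022) = 202696*(-1/84022) = -101348/42011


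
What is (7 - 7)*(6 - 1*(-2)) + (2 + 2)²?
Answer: 16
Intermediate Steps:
(7 - 7)*(6 - 1*(-2)) + (2 + 2)² = 0*(6 + 2) + 4² = 0*8 + 16 = 0 + 16 = 16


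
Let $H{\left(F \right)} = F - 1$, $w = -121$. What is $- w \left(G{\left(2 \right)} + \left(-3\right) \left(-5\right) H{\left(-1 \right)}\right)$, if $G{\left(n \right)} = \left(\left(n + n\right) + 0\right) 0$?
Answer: $-3630$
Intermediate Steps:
$H{\left(F \right)} = -1 + F$
$G{\left(n \right)} = 0$ ($G{\left(n \right)} = \left(2 n + 0\right) 0 = 2 n 0 = 0$)
$- w \left(G{\left(2 \right)} + \left(-3\right) \left(-5\right) H{\left(-1 \right)}\right) = - \left(-121\right) \left(0 + \left(-3\right) \left(-5\right) \left(-1 - 1\right)\right) = - \left(-121\right) \left(0 + 15 \left(-2\right)\right) = - \left(-121\right) \left(0 - 30\right) = - \left(-121\right) \left(-30\right) = \left(-1\right) 3630 = -3630$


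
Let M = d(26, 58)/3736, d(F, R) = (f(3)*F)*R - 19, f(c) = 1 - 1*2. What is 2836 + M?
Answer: 10593769/3736 ≈ 2835.6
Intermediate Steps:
f(c) = -1 (f(c) = 1 - 2 = -1)
d(F, R) = -19 - F*R (d(F, R) = (-F)*R - 19 = -F*R - 19 = -19 - F*R)
M = -1527/3736 (M = (-19 - 1*26*58)/3736 = (-19 - 1508)*(1/3736) = -1527*1/3736 = -1527/3736 ≈ -0.40873)
2836 + M = 2836 - 1527/3736 = 10593769/3736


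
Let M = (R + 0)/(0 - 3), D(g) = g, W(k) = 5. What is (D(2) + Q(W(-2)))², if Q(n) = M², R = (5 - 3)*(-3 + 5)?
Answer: 1156/81 ≈ 14.272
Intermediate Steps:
R = 4 (R = 2*2 = 4)
M = -4/3 (M = (4 + 0)/(0 - 3) = 4/(-3) = 4*(-⅓) = -4/3 ≈ -1.3333)
Q(n) = 16/9 (Q(n) = (-4/3)² = 16/9)
(D(2) + Q(W(-2)))² = (2 + 16/9)² = (34/9)² = 1156/81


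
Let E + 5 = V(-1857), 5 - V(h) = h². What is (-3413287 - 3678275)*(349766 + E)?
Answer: 21974502612846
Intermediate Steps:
V(h) = 5 - h²
E = -3448449 (E = -5 + (5 - 1*(-1857)²) = -5 + (5 - 1*3448449) = -5 + (5 - 3448449) = -5 - 3448444 = -3448449)
(-3413287 - 3678275)*(349766 + E) = (-3413287 - 3678275)*(349766 - 3448449) = -7091562*(-3098683) = 21974502612846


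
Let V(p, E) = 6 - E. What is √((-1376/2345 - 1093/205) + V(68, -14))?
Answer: √130167542715/96145 ≈ 3.7525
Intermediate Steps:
√((-1376/2345 - 1093/205) + V(68, -14)) = √((-1376/2345 - 1093/205) + (6 - 1*(-14))) = √((-1376*1/2345 - 1093*1/205) + (6 + 14)) = √((-1376/2345 - 1093/205) + 20) = √(-569033/96145 + 20) = √(1353867/96145) = √130167542715/96145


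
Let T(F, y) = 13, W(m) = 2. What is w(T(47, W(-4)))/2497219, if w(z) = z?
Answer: 13/2497219 ≈ 5.2058e-6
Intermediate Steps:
w(T(47, W(-4)))/2497219 = 13/2497219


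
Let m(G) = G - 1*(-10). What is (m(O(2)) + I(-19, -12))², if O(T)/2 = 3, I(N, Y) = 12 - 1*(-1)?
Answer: 841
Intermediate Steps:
I(N, Y) = 13 (I(N, Y) = 12 + 1 = 13)
O(T) = 6 (O(T) = 2*3 = 6)
m(G) = 10 + G (m(G) = G + 10 = 10 + G)
(m(O(2)) + I(-19, -12))² = ((10 + 6) + 13)² = (16 + 13)² = 29² = 841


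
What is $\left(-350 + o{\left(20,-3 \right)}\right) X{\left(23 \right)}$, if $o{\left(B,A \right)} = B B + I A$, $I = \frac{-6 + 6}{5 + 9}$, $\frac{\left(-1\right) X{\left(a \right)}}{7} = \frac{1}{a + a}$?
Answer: $- \frac{175}{23} \approx -7.6087$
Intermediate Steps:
$X{\left(a \right)} = - \frac{7}{2 a}$ ($X{\left(a \right)} = - \frac{7}{a + a} = - \frac{7}{2 a}$)
$I = 0$ ($I = \frac{0}{14} = 0 \cdot \frac{1}{14} = 0$)
$o{\left(B,A \right)} = B^{2}$ ($o{\left(B,A \right)} = B B + 0 A = B^{2} + 0 = B^{2}$)
$\left(-350 + o{\left(20,-3 \right)}\right) X{\left(23 \right)} = \left(-350 + 20^{2}\right) \left(- \frac{7}{2 \cdot 23}\right) = \left(-350 + 400\right) \left(\left(- \frac{7}{2}\right) \frac{1}{23}\right) = 50 \left(- \frac{7}{46}\right) = - \frac{175}{23}$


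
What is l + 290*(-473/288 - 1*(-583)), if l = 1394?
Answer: 24478231/144 ≈ 1.6999e+5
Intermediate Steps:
l + 290*(-473/288 - 1*(-583)) = 1394 + 290*(-473/288 - 1*(-583)) = 1394 + 290*(-473*1/288 + 583) = 1394 + 290*(-473/288 + 583) = 1394 + 290*(167431/288) = 1394 + 24277495/144 = 24478231/144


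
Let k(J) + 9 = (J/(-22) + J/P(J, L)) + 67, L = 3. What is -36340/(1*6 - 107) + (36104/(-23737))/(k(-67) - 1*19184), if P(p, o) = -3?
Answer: 1087432419723044/3022307377117 ≈ 359.80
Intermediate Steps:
k(J) = 58 - 25*J/66 (k(J) = -9 + ((J/(-22) + J/(-3)) + 67) = -9 + ((J*(-1/22) + J*(-⅓)) + 67) = -9 + ((-J/22 - J/3) + 67) = -9 + (-25*J/66 + 67) = -9 + (67 - 25*J/66) = 58 - 25*J/66)
-36340/(1*6 - 107) + (36104/(-23737))/(k(-67) - 1*19184) = -36340/(1*6 - 107) + (36104/(-23737))/((58 - 25/66*(-67)) - 1*19184) = -36340/(6 - 107) + (36104*(-1/23737))/((58 + 1675/66) - 19184) = -36340/(-101) - 36104/(23737*(5503/66 - 19184)) = -36340*(-1/101) - 36104/(23737*(-1260641/66)) = 36340/101 - 36104/23737*(-66/1260641) = 36340/101 + 2382864/29923835417 = 1087432419723044/3022307377117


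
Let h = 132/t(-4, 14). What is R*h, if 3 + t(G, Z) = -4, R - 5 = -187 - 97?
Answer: 36828/7 ≈ 5261.1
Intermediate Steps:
R = -279 (R = 5 + (-187 - 97) = 5 - 284 = -279)
t(G, Z) = -7 (t(G, Z) = -3 - 4 = -7)
h = -132/7 (h = 132/(-7) = 132*(-⅐) = -132/7 ≈ -18.857)
R*h = -279*(-132/7) = 36828/7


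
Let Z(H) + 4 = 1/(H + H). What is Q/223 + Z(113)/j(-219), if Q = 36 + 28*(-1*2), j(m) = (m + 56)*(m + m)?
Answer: -107634083/1199371604 ≈ -0.089742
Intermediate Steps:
Z(H) = -4 + 1/(2*H) (Z(H) = -4 + 1/(H + H) = -4 + 1/(2*H))
j(m) = 2*m*(56 + m) (j(m) = (56 + m)*(2*m) = 2*m*(56 + m))
Q = -20 (Q = 36 + 28*(-2) = 36 - 56 = -20)
Q/223 + Z(113)/j(-219) = -20/223 + (-4 + (½)/113)/((2*(-219)*(56 - 219))) = -20*1/223 + (-4 + (½)*(1/113))/((2*(-219)*(-163))) = -20/223 + (-4 + 1/226)/71394 = -20/223 - 903/226*1/71394 = -20/223 - 301/5378348 = -107634083/1199371604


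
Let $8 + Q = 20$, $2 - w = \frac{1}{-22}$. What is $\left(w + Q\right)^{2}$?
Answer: $\frac{95481}{484} \approx 197.27$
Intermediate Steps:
$w = \frac{45}{22}$ ($w = 2 - \frac{1}{-22} = 2 - - \frac{1}{22} = 2 + \frac{1}{22} = \frac{45}{22} \approx 2.0455$)
$Q = 12$ ($Q = -8 + 20 = 12$)
$\left(w + Q\right)^{2} = \left(\frac{45}{22} + 12\right)^{2} = \left(\frac{309}{22}\right)^{2} = \frac{95481}{484}$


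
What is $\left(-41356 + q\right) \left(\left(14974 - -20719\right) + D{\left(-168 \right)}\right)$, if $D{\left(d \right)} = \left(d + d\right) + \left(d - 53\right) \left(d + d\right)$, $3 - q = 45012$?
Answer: $-9466726745$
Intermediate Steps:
$q = -45009$ ($q = 3 - 45012 = -45009$)
$D{\left(d \right)} = 2 d + 2 d \left(-53 + d\right)$ ($D{\left(d \right)} = 2 d + \left(-53 + d\right) 2 d = 2 d + 2 d \left(-53 + d\right)$)
$\left(-41356 + q\right) \left(\left(14974 - -20719\right) + D{\left(-168 \right)}\right) = \left(-41356 - 45009\right) \left(\left(14974 - -20719\right) + 2 \left(-168\right) \left(-52 - 168\right)\right) = - 86365 \left(\left(14974 + 20719\right) + 2 \left(-168\right) \left(-220\right)\right) = - 86365 \left(35693 + 73920\right) = \left(-86365\right) 109613 = -9466726745$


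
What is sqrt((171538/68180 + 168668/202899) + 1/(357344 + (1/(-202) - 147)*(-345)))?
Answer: sqrt(1088063763657835443335705857772023890)/570142027662957330 ≈ 1.8295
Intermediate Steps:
sqrt((171538/68180 + 168668/202899) + 1/(357344 + (1/(-202) - 147)*(-345))) = sqrt((171538*(1/68180) + 168668*(1/202899)) + 1/(357344 + (-1/202 - 147)*(-345))) = sqrt((85769/34090 + 168668/202899) + 1/(357344 - 29695/202*(-345))) = sqrt(23152336451/6916826910 + 1/(357344 + 10244775/202)) = sqrt(23152336451/6916826910 + 1/(82428263/202)) = sqrt(23152336451/6916826910 + 202/82428263) = sqrt(1908408275246550433/570142027662957330) = sqrt(1088063763657835443335705857772023890)/570142027662957330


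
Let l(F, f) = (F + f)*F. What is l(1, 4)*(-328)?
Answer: -1640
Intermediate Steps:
l(F, f) = F*(F + f)
l(1, 4)*(-328) = (1*(1 + 4))*(-328) = (1*5)*(-328) = 5*(-328) = -1640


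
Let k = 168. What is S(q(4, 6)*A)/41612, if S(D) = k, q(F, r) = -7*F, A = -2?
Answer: 42/10403 ≈ 0.0040373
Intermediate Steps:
S(D) = 168
S(q(4, 6)*A)/41612 = 168/41612 = 168*(1/41612) = 42/10403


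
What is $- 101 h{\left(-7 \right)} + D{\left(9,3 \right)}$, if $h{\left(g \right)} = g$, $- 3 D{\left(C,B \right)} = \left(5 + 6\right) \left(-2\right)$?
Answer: $\frac{2143}{3} \approx 714.33$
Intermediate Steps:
$D{\left(C,B \right)} = \frac{22}{3}$ ($D{\left(C,B \right)} = - \frac{\left(5 + 6\right) \left(-2\right)}{3} = - \frac{11 \left(-2\right)}{3} = \left(- \frac{1}{3}\right) \left(-22\right) = \frac{22}{3}$)
$- 101 h{\left(-7 \right)} + D{\left(9,3 \right)} = \left(-101\right) \left(-7\right) + \frac{22}{3} = 707 + \frac{22}{3} = \frac{2143}{3}$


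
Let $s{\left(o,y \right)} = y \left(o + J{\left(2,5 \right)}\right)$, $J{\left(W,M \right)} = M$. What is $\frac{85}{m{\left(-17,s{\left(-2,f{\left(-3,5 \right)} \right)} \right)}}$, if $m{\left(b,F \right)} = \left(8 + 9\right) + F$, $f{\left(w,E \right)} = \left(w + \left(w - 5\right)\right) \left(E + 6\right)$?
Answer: $- \frac{85}{346} \approx -0.24566$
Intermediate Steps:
$f{\left(w,E \right)} = \left(-5 + 2 w\right) \left(6 + E\right)$ ($f{\left(w,E \right)} = \left(w + \left(-5 + w\right)\right) \left(6 + E\right) = \left(-5 + 2 w\right) \left(6 + E\right)$)
$s{\left(o,y \right)} = y \left(5 + o\right)$ ($s{\left(o,y \right)} = y \left(o + 5\right) = y \left(5 + o\right)$)
$m{\left(b,F \right)} = 17 + F$
$\frac{85}{m{\left(-17,s{\left(-2,f{\left(-3,5 \right)} \right)} \right)}} = \frac{85}{17 + \left(-30 - 25 + 12 \left(-3\right) + 2 \cdot 5 \left(-3\right)\right) \left(5 - 2\right)} = \frac{85}{17 + \left(-30 - 25 - 36 - 30\right) 3} = \frac{85}{17 - 363} = \frac{85}{-346} = 85 \left(- \frac{1}{346}\right) = - \frac{85}{346}$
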